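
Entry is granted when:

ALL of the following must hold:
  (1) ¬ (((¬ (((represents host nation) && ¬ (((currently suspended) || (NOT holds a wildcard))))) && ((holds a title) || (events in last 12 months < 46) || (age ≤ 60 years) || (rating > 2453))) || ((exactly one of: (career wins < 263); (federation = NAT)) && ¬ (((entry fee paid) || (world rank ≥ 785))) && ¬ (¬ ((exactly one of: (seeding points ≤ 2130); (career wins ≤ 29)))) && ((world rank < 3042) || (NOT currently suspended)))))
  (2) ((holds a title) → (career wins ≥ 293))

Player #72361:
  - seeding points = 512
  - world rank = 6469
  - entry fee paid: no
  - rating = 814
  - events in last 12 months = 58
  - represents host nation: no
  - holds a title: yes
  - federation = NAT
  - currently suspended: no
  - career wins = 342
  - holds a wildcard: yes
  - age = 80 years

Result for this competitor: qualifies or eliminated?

Atomic conditions:
  represents host nation: no → false
  currently suspended: no → false
  NOT holds a wildcard: yes → false
  holds a title: yes → true
  events in last 12 months < 46: 58 < 46 is false
  age ≤ 60 years: 80 ≤ 60 is false
  rating > 2453: 814 > 2453 is false
  career wins < 263: 342 < 263 is false
  federation = NAT: NAT == NAT is true
  entry fee paid: no → false
  world rank ≥ 785: 6469 ≥ 785 is true
  seeding points ≤ 2130: 512 ≤ 2130 is true
  career wins ≤ 29: 342 ≤ 29 is false
  world rank < 3042: 6469 < 3042 is false
  NOT currently suspended: no → true
  career wins ≥ 293: 342 ≥ 293 is true
Combine:
[1.1.1.1.1.2.1] false OR false = false
[1.1.1.1.1.2] NOT false = true
[1.1.1.1.1] false AND true = false
[1.1.1.1] NOT false = true
[1.1.1.2] true OR false OR false OR false = true
[1.1.1] true AND true = true
[1.1.2.1] exactly-one(false, true) = true
[1.1.2.2.1] false OR true = true
[1.1.2.2] NOT true = false
[1.1.2.3.1.1] exactly-one(true, false) = true
[1.1.2.3.1] NOT true = false
[1.1.2.3] NOT false = true
[1.1.2.4] false OR true = true
[1.1.2] true AND false AND true AND true = false
[1.1] true OR false = true
[1] NOT true = false
[2] true → true = true
[root] false AND true = false
Overall: false → eliminated

Eliminated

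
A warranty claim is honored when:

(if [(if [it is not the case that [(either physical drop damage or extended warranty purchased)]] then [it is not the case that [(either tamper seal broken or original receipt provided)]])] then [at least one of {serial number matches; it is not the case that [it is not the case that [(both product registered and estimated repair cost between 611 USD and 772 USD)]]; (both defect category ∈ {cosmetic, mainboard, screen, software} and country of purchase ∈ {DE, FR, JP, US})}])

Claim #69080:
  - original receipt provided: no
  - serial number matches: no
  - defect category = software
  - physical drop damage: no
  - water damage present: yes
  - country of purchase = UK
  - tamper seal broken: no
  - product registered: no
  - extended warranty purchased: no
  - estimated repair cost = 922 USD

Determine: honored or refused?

Atomic conditions:
  physical drop damage: no → false
  extended warranty purchased: no → false
  tamper seal broken: no → false
  original receipt provided: no → false
  serial number matches: no → false
  product registered: no → false
  estimated repair cost between 611 USD and 772 USD: 922 in [611, 772] is false
  defect category ∈ {cosmetic, mainboard, screen, software}: software is in the set → true
  country of purchase ∈ {DE, FR, JP, US}: UK is not in the set → false
Combine:
[1.1.1] false OR false = false
[1.1] NOT false = true
[1.2.1] false OR false = false
[1.2] NOT false = true
[1] true → true = true
[2.2.1.1] false AND false = false
[2.2.1] NOT false = true
[2.2] NOT true = false
[2.3] true AND false = false
[2] false OR false OR false = false
[root] true → false = false
Overall: false → refused

Refused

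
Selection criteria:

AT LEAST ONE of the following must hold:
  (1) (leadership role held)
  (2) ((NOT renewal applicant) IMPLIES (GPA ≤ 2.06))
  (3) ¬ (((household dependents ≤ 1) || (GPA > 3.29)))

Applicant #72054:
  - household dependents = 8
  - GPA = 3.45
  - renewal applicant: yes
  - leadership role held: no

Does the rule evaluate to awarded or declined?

Atomic conditions:
  leadership role held: no → false
  NOT renewal applicant: yes → false
  GPA ≤ 2.06: 3.45 ≤ 2.06 is false
  household dependents ≤ 1: 8 ≤ 1 is false
  GPA > 3.29: 3.45 > 3.29 is true
Combine:
[2] false → false (antecedent false ⇒ implication holds) = true
[3.1] false OR true = true
[3] NOT true = false
[root] false OR true OR false = true
Overall: true → awarded

Awarded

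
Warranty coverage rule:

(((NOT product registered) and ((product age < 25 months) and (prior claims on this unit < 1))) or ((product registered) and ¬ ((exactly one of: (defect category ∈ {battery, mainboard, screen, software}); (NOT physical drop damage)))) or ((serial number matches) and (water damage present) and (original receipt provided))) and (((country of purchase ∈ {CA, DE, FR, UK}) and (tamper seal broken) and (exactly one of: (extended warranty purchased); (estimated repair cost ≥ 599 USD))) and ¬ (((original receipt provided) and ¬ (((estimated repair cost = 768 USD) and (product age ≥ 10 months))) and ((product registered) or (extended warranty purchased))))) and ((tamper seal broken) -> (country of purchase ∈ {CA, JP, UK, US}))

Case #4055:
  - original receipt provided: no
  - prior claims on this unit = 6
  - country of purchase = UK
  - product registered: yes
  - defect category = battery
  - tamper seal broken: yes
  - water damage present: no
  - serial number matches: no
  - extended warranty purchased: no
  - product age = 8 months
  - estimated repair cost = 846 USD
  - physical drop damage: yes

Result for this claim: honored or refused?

Atomic conditions:
  NOT product registered: yes → false
  product age < 25 months: 8 < 25 is true
  prior claims on this unit < 1: 6 < 1 is false
  product registered: yes → true
  defect category ∈ {battery, mainboard, screen, software}: battery is in the set → true
  NOT physical drop damage: yes → false
  serial number matches: no → false
  water damage present: no → false
  original receipt provided: no → false
  country of purchase ∈ {CA, DE, FR, UK}: UK is in the set → true
  tamper seal broken: yes → true
  extended warranty purchased: no → false
  estimated repair cost ≥ 599 USD: 846 ≥ 599 is true
  estimated repair cost = 768 USD: 846 == 768 is false
  product age ≥ 10 months: 8 ≥ 10 is false
  country of purchase ∈ {CA, JP, UK, US}: UK is in the set → true
Combine:
[1.1.2] true AND false = false
[1.1] false AND false = false
[1.2.2.1] exactly-one(true, false) = true
[1.2.2] NOT true = false
[1.2] true AND false = false
[1.3] false AND false AND false = false
[1] false OR false OR false = false
[2.1.3] exactly-one(false, true) = true
[2.1] true AND true AND true = true
[2.2.1.2.1] false AND false = false
[2.2.1.2] NOT false = true
[2.2.1.3] true OR false = true
[2.2.1] false AND true AND true = false
[2.2] NOT false = true
[2] true AND true = true
[3] true → true = true
[root] false AND true AND true = false
Overall: false → refused

Refused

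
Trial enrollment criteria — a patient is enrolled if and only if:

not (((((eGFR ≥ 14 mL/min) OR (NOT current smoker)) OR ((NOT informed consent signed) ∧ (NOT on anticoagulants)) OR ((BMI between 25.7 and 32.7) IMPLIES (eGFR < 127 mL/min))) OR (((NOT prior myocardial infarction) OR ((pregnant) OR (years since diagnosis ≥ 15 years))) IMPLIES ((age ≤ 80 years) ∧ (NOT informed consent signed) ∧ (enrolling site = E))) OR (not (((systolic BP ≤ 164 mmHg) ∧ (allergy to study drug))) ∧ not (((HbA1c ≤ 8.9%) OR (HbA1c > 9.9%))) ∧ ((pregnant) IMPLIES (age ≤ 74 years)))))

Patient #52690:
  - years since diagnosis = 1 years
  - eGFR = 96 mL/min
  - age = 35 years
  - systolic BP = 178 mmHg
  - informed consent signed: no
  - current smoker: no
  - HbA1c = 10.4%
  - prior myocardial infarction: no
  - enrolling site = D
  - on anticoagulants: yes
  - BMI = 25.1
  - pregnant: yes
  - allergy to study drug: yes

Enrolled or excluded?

Atomic conditions:
  eGFR ≥ 14 mL/min: 96 ≥ 14 is true
  NOT current smoker: no → true
  NOT informed consent signed: no → true
  NOT on anticoagulants: yes → false
  BMI between 25.7 and 32.7: 25.1 in [25.7, 32.7] is false
  eGFR < 127 mL/min: 96 < 127 is true
  NOT prior myocardial infarction: no → true
  pregnant: yes → true
  years since diagnosis ≥ 15 years: 1 ≥ 15 is false
  age ≤ 80 years: 35 ≤ 80 is true
  enrolling site = E: D == E is false
  systolic BP ≤ 164 mmHg: 178 ≤ 164 is false
  allergy to study drug: yes → true
  HbA1c ≤ 8.9%: 10.4 ≤ 8.9 is false
  HbA1c > 9.9%: 10.4 > 9.9 is true
  age ≤ 74 years: 35 ≤ 74 is true
Combine:
[1.1.1] true OR true = true
[1.1.2] true AND false = false
[1.1.3] false → true (antecedent false ⇒ implication holds) = true
[1.1] true OR false OR true = true
[1.2.1.2] true OR false = true
[1.2.1] true OR true = true
[1.2.2] true AND true AND false = false
[1.2] true → false = false
[1.3.1.1] false AND true = false
[1.3.1] NOT false = true
[1.3.2.1] false OR true = true
[1.3.2] NOT true = false
[1.3.3] true → true = true
[1.3] true AND false AND true = false
[1] true OR false OR false = true
[root] NOT true = false
Overall: false → excluded

Excluded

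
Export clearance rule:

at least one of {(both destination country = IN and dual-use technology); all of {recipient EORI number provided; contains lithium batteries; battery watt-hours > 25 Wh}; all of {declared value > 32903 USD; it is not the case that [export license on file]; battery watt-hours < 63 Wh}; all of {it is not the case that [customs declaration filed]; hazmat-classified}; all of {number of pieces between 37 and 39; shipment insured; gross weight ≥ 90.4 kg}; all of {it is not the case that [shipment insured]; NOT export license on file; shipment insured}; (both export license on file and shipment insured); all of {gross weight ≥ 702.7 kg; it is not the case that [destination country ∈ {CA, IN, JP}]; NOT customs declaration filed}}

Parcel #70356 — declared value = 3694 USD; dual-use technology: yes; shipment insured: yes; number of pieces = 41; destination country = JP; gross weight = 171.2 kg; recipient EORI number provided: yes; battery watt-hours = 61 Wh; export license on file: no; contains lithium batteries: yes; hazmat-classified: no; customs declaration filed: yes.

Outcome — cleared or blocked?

Atomic conditions:
  destination country = IN: JP == IN is false
  dual-use technology: yes → true
  recipient EORI number provided: yes → true
  contains lithium batteries: yes → true
  battery watt-hours > 25 Wh: 61 > 25 is true
  declared value > 32903 USD: 3694 > 32903 is false
  export license on file: no → false
  battery watt-hours < 63 Wh: 61 < 63 is true
  customs declaration filed: yes → true
  hazmat-classified: no → false
  number of pieces between 37 and 39: 41 in [37, 39] is false
  shipment insured: yes → true
  gross weight ≥ 90.4 kg: 171.2 ≥ 90.4 is true
  NOT export license on file: no → true
  gross weight ≥ 702.7 kg: 171.2 ≥ 702.7 is false
  destination country ∈ {CA, IN, JP}: JP is in the set → true
  NOT customs declaration filed: yes → false
Combine:
[1] false AND true = false
[2] true AND true AND true = true
[3.2] NOT false = true
[3] false AND true AND true = false
[4.1] NOT true = false
[4] false AND false = false
[5] false AND true AND true = false
[6.1] NOT true = false
[6] false AND true AND true = false
[7] false AND true = false
[8.2] NOT true = false
[8] false AND false AND false = false
[root] false OR true OR false OR false OR false OR false OR false OR false = true
Overall: true → cleared

Cleared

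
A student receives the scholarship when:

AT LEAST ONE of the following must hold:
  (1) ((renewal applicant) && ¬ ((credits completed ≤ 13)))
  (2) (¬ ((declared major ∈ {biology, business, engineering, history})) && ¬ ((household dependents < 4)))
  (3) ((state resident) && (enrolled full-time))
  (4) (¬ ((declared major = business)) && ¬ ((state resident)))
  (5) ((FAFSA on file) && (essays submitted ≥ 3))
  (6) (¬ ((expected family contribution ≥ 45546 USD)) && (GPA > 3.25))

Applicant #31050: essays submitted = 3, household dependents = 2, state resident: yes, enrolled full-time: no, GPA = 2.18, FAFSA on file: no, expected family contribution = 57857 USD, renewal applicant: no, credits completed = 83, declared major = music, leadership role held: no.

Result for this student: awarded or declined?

Declined

Atomic conditions:
  renewal applicant: no → false
  credits completed ≤ 13: 83 ≤ 13 is false
  declared major ∈ {biology, business, engineering, history}: music is not in the set → false
  household dependents < 4: 2 < 4 is true
  state resident: yes → true
  enrolled full-time: no → false
  declared major = business: music == business is false
  FAFSA on file: no → false
  essays submitted ≥ 3: 3 ≥ 3 is true
  expected family contribution ≥ 45546 USD: 57857 ≥ 45546 is true
  GPA > 3.25: 2.18 > 3.25 is false
Combine:
[1.2] NOT false = true
[1] false AND true = false
[2.1] NOT false = true
[2.2] NOT true = false
[2] true AND false = false
[3] true AND false = false
[4.1] NOT false = true
[4.2] NOT true = false
[4] true AND false = false
[5] false AND true = false
[6.1] NOT true = false
[6] false AND false = false
[root] false OR false OR false OR false OR false OR false = false
Overall: false → declined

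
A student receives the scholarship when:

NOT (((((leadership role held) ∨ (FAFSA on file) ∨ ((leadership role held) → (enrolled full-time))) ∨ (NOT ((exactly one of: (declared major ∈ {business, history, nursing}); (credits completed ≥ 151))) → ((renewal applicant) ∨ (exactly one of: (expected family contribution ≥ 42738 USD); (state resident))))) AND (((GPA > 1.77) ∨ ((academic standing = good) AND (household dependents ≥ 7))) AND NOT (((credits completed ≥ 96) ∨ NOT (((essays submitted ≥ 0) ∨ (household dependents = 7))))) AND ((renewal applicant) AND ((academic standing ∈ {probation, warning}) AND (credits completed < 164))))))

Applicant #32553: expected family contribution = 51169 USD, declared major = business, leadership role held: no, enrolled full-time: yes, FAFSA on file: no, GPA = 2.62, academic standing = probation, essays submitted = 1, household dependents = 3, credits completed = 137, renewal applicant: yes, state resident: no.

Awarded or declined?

Atomic conditions:
  leadership role held: no → false
  FAFSA on file: no → false
  enrolled full-time: yes → true
  declared major ∈ {business, history, nursing}: business is in the set → true
  credits completed ≥ 151: 137 ≥ 151 is false
  renewal applicant: yes → true
  expected family contribution ≥ 42738 USD: 51169 ≥ 42738 is true
  state resident: no → false
  GPA > 1.77: 2.62 > 1.77 is true
  academic standing = good: probation == good is false
  household dependents ≥ 7: 3 ≥ 7 is false
  credits completed ≥ 96: 137 ≥ 96 is true
  essays submitted ≥ 0: 1 ≥ 0 is true
  household dependents = 7: 3 == 7 is false
  academic standing ∈ {probation, warning}: probation is in the set → true
  credits completed < 164: 137 < 164 is true
Combine:
[1.1.1.3] false → true (antecedent false ⇒ implication holds) = true
[1.1.1] false OR false OR true = true
[1.1.2.1.1] exactly-one(true, false) = true
[1.1.2.1] NOT true = false
[1.1.2.2.2] exactly-one(true, false) = true
[1.1.2.2] true OR true = true
[1.1.2] false → true (antecedent false ⇒ implication holds) = true
[1.1] true OR true = true
[1.2.1.2] false AND false = false
[1.2.1] true OR false = true
[1.2.2.1.2.1] true OR false = true
[1.2.2.1.2] NOT true = false
[1.2.2.1] true OR false = true
[1.2.2] NOT true = false
[1.2.3.2] true AND true = true
[1.2.3] true AND true = true
[1.2] true AND false AND true = false
[1] true AND false = false
[root] NOT false = true
Overall: true → awarded

Awarded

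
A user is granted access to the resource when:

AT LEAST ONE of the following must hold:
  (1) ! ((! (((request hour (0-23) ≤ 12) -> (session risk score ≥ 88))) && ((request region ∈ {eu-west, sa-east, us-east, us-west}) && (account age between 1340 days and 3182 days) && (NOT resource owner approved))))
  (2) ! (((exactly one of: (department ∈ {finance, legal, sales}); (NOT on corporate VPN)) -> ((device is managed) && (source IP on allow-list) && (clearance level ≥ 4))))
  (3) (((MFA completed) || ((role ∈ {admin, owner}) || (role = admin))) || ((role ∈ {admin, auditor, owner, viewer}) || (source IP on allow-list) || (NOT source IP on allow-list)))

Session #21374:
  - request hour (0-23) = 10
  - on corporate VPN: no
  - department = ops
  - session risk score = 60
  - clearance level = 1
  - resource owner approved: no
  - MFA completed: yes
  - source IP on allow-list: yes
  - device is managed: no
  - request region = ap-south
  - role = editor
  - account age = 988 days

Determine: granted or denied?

Atomic conditions:
  request hour (0-23) ≤ 12: 10 ≤ 12 is true
  session risk score ≥ 88: 60 ≥ 88 is false
  request region ∈ {eu-west, sa-east, us-east, us-west}: ap-south is not in the set → false
  account age between 1340 days and 3182 days: 988 in [1340, 3182] is false
  NOT resource owner approved: no → true
  department ∈ {finance, legal, sales}: ops is not in the set → false
  NOT on corporate VPN: no → true
  device is managed: no → false
  source IP on allow-list: yes → true
  clearance level ≥ 4: 1 ≥ 4 is false
  MFA completed: yes → true
  role ∈ {admin, owner}: editor is not in the set → false
  role = admin: editor == admin is false
  role ∈ {admin, auditor, owner, viewer}: editor is not in the set → false
  NOT source IP on allow-list: yes → false
Combine:
[1.1.1.1] true → false = false
[1.1.1] NOT false = true
[1.1.2] false AND false AND true = false
[1.1] true AND false = false
[1] NOT false = true
[2.1.1] exactly-one(false, true) = true
[2.1.2] false AND true AND false = false
[2.1] true → false = false
[2] NOT false = true
[3.1.2] false OR false = false
[3.1] true OR false = true
[3.2] false OR true OR false = true
[3] true OR true = true
[root] true OR true OR true = true
Overall: true → granted

Granted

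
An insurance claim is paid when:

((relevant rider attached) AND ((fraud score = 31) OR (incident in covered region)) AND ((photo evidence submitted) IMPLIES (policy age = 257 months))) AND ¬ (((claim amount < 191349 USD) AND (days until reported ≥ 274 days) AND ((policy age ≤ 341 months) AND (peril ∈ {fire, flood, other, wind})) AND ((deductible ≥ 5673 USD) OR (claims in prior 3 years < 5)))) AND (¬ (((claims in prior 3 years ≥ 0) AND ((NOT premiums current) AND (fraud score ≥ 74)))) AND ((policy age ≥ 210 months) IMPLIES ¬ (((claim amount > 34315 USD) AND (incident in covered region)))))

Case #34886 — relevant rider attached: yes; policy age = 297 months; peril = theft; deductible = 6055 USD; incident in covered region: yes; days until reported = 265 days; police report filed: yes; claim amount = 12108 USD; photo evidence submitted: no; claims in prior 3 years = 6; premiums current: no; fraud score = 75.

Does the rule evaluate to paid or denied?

Denied

Atomic conditions:
  relevant rider attached: yes → true
  fraud score = 31: 75 == 31 is false
  incident in covered region: yes → true
  photo evidence submitted: no → false
  policy age = 257 months: 297 == 257 is false
  claim amount < 191349 USD: 12108 < 191349 is true
  days until reported ≥ 274 days: 265 ≥ 274 is false
  policy age ≤ 341 months: 297 ≤ 341 is true
  peril ∈ {fire, flood, other, wind}: theft is not in the set → false
  deductible ≥ 5673 USD: 6055 ≥ 5673 is true
  claims in prior 3 years < 5: 6 < 5 is false
  claims in prior 3 years ≥ 0: 6 ≥ 0 is true
  NOT premiums current: no → true
  fraud score ≥ 74: 75 ≥ 74 is true
  policy age ≥ 210 months: 297 ≥ 210 is true
  claim amount > 34315 USD: 12108 > 34315 is false
Combine:
[1.2] false OR true = true
[1.3] false → false (antecedent false ⇒ implication holds) = true
[1] true AND true AND true = true
[2.1.3] true AND false = false
[2.1.4] true OR false = true
[2.1] true AND false AND false AND true = false
[2] NOT false = true
[3.1.1.2] true AND true = true
[3.1.1] true AND true = true
[3.1] NOT true = false
[3.2.2.1] false AND true = false
[3.2.2] NOT false = true
[3.2] true → true = true
[3] false AND true = false
[root] true AND true AND false = false
Overall: false → denied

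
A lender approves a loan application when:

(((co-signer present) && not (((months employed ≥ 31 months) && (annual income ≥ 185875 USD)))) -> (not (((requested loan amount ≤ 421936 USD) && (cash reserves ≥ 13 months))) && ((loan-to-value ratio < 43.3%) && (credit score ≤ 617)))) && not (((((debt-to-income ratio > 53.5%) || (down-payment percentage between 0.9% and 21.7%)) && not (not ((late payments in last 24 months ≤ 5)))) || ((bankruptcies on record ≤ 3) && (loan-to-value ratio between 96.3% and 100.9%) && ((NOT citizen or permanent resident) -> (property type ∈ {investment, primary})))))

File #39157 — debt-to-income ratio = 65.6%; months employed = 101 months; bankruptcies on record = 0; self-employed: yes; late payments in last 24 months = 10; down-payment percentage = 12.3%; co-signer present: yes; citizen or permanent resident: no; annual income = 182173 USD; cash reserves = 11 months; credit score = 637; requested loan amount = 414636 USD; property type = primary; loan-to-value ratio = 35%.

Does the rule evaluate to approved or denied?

Denied

Atomic conditions:
  co-signer present: yes → true
  months employed ≥ 31 months: 101 ≥ 31 is true
  annual income ≥ 185875 USD: 182173 ≥ 185875 is false
  requested loan amount ≤ 421936 USD: 414636 ≤ 421936 is true
  cash reserves ≥ 13 months: 11 ≥ 13 is false
  loan-to-value ratio < 43.3%: 35 < 43.3 is true
  credit score ≤ 617: 637 ≤ 617 is false
  debt-to-income ratio > 53.5%: 65.6 > 53.5 is true
  down-payment percentage between 0.9% and 21.7%: 12.3 in [0.9, 21.7] is true
  late payments in last 24 months ≤ 5: 10 ≤ 5 is false
  bankruptcies on record ≤ 3: 0 ≤ 3 is true
  loan-to-value ratio between 96.3% and 100.9%: 35 in [96.3, 100.9] is false
  NOT citizen or permanent resident: no → true
  property type ∈ {investment, primary}: primary is in the set → true
Combine:
[1.1.2.1] true AND false = false
[1.1.2] NOT false = true
[1.1] true AND true = true
[1.2.1.1] true AND false = false
[1.2.1] NOT false = true
[1.2.2] true AND false = false
[1.2] true AND false = false
[1] true → false = false
[2.1.1.1] true OR true = true
[2.1.1.2.1] NOT false = true
[2.1.1.2] NOT true = false
[2.1.1] true AND false = false
[2.1.2.3] true → true = true
[2.1.2] true AND false AND true = false
[2.1] false OR false = false
[2] NOT false = true
[root] false AND true = false
Overall: false → denied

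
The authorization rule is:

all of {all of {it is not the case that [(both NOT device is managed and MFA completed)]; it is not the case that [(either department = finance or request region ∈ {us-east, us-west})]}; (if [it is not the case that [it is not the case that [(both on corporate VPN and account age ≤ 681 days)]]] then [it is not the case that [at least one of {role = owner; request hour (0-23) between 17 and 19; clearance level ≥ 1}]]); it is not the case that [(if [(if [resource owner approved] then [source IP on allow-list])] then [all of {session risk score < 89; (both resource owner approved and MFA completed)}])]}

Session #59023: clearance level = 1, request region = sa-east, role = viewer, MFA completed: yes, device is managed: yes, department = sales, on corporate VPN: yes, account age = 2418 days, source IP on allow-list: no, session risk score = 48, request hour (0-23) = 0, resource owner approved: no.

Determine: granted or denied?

Granted

Atomic conditions:
  NOT device is managed: yes → false
  MFA completed: yes → true
  department = finance: sales == finance is false
  request region ∈ {us-east, us-west}: sa-east is not in the set → false
  on corporate VPN: yes → true
  account age ≤ 681 days: 2418 ≤ 681 is false
  role = owner: viewer == owner is false
  request hour (0-23) between 17 and 19: 0 in [17, 19] is false
  clearance level ≥ 1: 1 ≥ 1 is true
  resource owner approved: no → false
  source IP on allow-list: no → false
  session risk score < 89: 48 < 89 is true
Combine:
[1.1.1] false AND true = false
[1.1] NOT false = true
[1.2.1] false OR false = false
[1.2] NOT false = true
[1] true AND true = true
[2.1.1.1] true AND false = false
[2.1.1] NOT false = true
[2.1] NOT true = false
[2.2.1] false OR false OR true = true
[2.2] NOT true = false
[2] false → false (antecedent false ⇒ implication holds) = true
[3.1.1] false → false (antecedent false ⇒ implication holds) = true
[3.1.2.2] false AND true = false
[3.1.2] true AND false = false
[3.1] true → false = false
[3] NOT false = true
[root] true AND true AND true = true
Overall: true → granted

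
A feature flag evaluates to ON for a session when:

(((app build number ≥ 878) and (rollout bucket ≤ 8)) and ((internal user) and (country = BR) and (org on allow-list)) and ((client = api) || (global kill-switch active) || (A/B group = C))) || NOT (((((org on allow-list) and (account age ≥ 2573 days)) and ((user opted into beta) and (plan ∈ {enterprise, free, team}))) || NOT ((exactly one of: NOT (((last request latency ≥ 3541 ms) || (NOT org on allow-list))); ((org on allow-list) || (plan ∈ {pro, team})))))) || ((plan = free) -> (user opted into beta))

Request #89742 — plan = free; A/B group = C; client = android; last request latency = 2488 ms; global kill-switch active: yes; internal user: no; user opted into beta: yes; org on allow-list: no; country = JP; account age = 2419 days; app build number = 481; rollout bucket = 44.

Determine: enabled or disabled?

Atomic conditions:
  app build number ≥ 878: 481 ≥ 878 is false
  rollout bucket ≤ 8: 44 ≤ 8 is false
  internal user: no → false
  country = BR: JP == BR is false
  org on allow-list: no → false
  client = api: android == api is false
  global kill-switch active: yes → true
  A/B group = C: C == C is true
  account age ≥ 2573 days: 2419 ≥ 2573 is false
  user opted into beta: yes → true
  plan ∈ {enterprise, free, team}: free is in the set → true
  last request latency ≥ 3541 ms: 2488 ≥ 3541 is false
  NOT org on allow-list: no → true
  plan ∈ {pro, team}: free is not in the set → false
  plan = free: free == free is true
Combine:
[1.1] false AND false = false
[1.2] false AND false AND false = false
[1.3] false OR true OR true = true
[1] false AND false AND true = false
[2.1.1.1] false AND false = false
[2.1.1.2] true AND true = true
[2.1.1] false AND true = false
[2.1.2.1.1.1] false OR true = true
[2.1.2.1.1] NOT true = false
[2.1.2.1.2] false OR false = false
[2.1.2.1] exactly-one(false, false) = false
[2.1.2] NOT false = true
[2.1] false OR true = true
[2] NOT true = false
[3] true → true = true
[root] false OR false OR true = true
Overall: true → enabled

Enabled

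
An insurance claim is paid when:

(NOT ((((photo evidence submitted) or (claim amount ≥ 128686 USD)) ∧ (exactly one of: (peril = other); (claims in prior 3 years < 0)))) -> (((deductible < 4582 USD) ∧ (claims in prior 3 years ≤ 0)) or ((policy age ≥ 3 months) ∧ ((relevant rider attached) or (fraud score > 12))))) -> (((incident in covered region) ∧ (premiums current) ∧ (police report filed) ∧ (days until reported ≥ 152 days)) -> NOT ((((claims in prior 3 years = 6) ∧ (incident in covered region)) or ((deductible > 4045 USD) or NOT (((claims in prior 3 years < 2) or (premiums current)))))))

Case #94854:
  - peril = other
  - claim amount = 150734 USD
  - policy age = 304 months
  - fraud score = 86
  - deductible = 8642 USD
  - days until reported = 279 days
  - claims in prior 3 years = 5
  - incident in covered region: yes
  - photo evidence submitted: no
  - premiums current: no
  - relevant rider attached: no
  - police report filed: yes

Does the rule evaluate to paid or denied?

Paid

Atomic conditions:
  photo evidence submitted: no → false
  claim amount ≥ 128686 USD: 150734 ≥ 128686 is true
  peril = other: other == other is true
  claims in prior 3 years < 0: 5 < 0 is false
  deductible < 4582 USD: 8642 < 4582 is false
  claims in prior 3 years ≤ 0: 5 ≤ 0 is false
  policy age ≥ 3 months: 304 ≥ 3 is true
  relevant rider attached: no → false
  fraud score > 12: 86 > 12 is true
  incident in covered region: yes → true
  premiums current: no → false
  police report filed: yes → true
  days until reported ≥ 152 days: 279 ≥ 152 is true
  claims in prior 3 years = 6: 5 == 6 is false
  deductible > 4045 USD: 8642 > 4045 is true
  claims in prior 3 years < 2: 5 < 2 is false
Combine:
[1.1.1.1] false OR true = true
[1.1.1.2] exactly-one(true, false) = true
[1.1.1] true AND true = true
[1.1] NOT true = false
[1.2.1] false AND false = false
[1.2.2.2] false OR true = true
[1.2.2] true AND true = true
[1.2] false OR true = true
[1] false → true (antecedent false ⇒ implication holds) = true
[2.1] true AND false AND true AND true = false
[2.2.1.1] false AND true = false
[2.2.1.2.2.1] false OR false = false
[2.2.1.2.2] NOT false = true
[2.2.1.2] true OR true = true
[2.2.1] false OR true = true
[2.2] NOT true = false
[2] false → false (antecedent false ⇒ implication holds) = true
[root] true → true = true
Overall: true → paid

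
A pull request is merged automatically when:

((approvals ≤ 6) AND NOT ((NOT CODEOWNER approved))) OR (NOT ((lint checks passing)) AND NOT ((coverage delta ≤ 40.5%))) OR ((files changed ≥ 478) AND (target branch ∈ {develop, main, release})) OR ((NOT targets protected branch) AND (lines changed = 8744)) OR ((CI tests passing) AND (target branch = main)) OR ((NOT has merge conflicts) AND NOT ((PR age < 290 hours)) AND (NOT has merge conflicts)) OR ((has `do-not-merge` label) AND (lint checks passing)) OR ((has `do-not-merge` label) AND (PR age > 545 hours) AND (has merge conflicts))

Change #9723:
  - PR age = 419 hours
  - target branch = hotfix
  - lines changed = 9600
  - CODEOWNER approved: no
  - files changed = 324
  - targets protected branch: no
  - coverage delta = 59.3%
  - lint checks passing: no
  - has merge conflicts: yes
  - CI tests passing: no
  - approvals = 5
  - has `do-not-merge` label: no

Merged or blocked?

Merged

Atomic conditions:
  approvals ≤ 6: 5 ≤ 6 is true
  NOT CODEOWNER approved: no → true
  lint checks passing: no → false
  coverage delta ≤ 40.5%: 59.3 ≤ 40.5 is false
  files changed ≥ 478: 324 ≥ 478 is false
  target branch ∈ {develop, main, release}: hotfix is not in the set → false
  NOT targets protected branch: no → true
  lines changed = 8744: 9600 == 8744 is false
  CI tests passing: no → false
  target branch = main: hotfix == main is false
  NOT has merge conflicts: yes → false
  PR age < 290 hours: 419 < 290 is false
  has `do-not-merge` label: no → false
  PR age > 545 hours: 419 > 545 is false
  has merge conflicts: yes → true
Combine:
[1.2] NOT true = false
[1] true AND false = false
[2.1] NOT false = true
[2.2] NOT false = true
[2] true AND true = true
[3] false AND false = false
[4] true AND false = false
[5] false AND false = false
[6.2] NOT false = true
[6] false AND true AND false = false
[7] false AND false = false
[8] false AND false AND true = false
[root] false OR true OR false OR false OR false OR false OR false OR false = true
Overall: true → merged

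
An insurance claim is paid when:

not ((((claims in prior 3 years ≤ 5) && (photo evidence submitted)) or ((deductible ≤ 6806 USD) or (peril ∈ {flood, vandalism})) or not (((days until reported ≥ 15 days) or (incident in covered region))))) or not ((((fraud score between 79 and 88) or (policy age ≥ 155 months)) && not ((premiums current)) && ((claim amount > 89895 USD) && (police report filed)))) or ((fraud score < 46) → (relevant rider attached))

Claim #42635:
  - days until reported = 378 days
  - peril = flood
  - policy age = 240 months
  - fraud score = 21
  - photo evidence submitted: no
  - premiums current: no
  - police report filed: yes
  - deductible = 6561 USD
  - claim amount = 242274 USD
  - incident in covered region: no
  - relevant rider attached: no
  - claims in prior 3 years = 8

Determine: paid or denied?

Denied

Atomic conditions:
  claims in prior 3 years ≤ 5: 8 ≤ 5 is false
  photo evidence submitted: no → false
  deductible ≤ 6806 USD: 6561 ≤ 6806 is true
  peril ∈ {flood, vandalism}: flood is in the set → true
  days until reported ≥ 15 days: 378 ≥ 15 is true
  incident in covered region: no → false
  fraud score between 79 and 88: 21 in [79, 88] is false
  policy age ≥ 155 months: 240 ≥ 155 is true
  premiums current: no → false
  claim amount > 89895 USD: 242274 > 89895 is true
  police report filed: yes → true
  fraud score < 46: 21 < 46 is true
  relevant rider attached: no → false
Combine:
[1.1.1] false AND false = false
[1.1.2] true OR true = true
[1.1.3.1] true OR false = true
[1.1.3] NOT true = false
[1.1] false OR true OR false = true
[1] NOT true = false
[2.1.1] false OR true = true
[2.1.2] NOT false = true
[2.1.3] true AND true = true
[2.1] true AND true AND true = true
[2] NOT true = false
[3] true → false = false
[root] false OR false OR false = false
Overall: false → denied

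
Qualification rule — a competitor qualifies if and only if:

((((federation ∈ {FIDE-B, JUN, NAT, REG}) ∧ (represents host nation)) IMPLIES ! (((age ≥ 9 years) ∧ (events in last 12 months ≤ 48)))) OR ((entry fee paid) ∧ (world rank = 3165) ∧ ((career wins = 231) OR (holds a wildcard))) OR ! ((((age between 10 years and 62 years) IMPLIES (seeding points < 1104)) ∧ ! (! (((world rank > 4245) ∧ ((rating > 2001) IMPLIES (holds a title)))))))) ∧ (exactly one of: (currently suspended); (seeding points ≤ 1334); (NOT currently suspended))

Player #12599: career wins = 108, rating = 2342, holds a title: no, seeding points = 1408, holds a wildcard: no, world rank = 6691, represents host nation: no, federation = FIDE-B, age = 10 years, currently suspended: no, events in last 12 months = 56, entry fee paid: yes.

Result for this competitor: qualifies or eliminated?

Atomic conditions:
  federation ∈ {FIDE-B, JUN, NAT, REG}: FIDE-B is in the set → true
  represents host nation: no → false
  age ≥ 9 years: 10 ≥ 9 is true
  events in last 12 months ≤ 48: 56 ≤ 48 is false
  entry fee paid: yes → true
  world rank = 3165: 6691 == 3165 is false
  career wins = 231: 108 == 231 is false
  holds a wildcard: no → false
  age between 10 years and 62 years: 10 in [10, 62] is true
  seeding points < 1104: 1408 < 1104 is false
  world rank > 4245: 6691 > 4245 is true
  rating > 2001: 2342 > 2001 is true
  holds a title: no → false
  currently suspended: no → false
  seeding points ≤ 1334: 1408 ≤ 1334 is false
  NOT currently suspended: no → true
Combine:
[1.1.1] true AND false = false
[1.1.2.1] true AND false = false
[1.1.2] NOT false = true
[1.1] false → true (antecedent false ⇒ implication holds) = true
[1.2.3] false OR false = false
[1.2] true AND false AND false = false
[1.3.1.1] true → false = false
[1.3.1.2.1.1.2] true → false = false
[1.3.1.2.1.1] true AND false = false
[1.3.1.2.1] NOT false = true
[1.3.1.2] NOT true = false
[1.3.1] false AND false = false
[1.3] NOT false = true
[1] true OR false OR true = true
[2] exactly-one(false, false, true) = true
[root] true AND true = true
Overall: true → qualifies

Qualifies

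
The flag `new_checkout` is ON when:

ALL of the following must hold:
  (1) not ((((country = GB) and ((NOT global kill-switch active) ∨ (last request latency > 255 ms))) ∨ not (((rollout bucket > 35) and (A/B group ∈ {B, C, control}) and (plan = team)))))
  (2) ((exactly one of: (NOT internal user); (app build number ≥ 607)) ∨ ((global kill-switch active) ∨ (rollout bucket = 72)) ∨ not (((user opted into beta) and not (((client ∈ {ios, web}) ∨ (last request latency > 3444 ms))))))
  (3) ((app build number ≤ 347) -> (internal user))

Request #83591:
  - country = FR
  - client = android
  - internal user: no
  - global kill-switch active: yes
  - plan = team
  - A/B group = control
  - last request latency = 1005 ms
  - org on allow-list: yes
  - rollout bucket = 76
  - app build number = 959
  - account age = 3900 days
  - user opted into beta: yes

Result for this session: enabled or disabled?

Enabled

Atomic conditions:
  country = GB: FR == GB is false
  NOT global kill-switch active: yes → false
  last request latency > 255 ms: 1005 > 255 is true
  rollout bucket > 35: 76 > 35 is true
  A/B group ∈ {B, C, control}: control is in the set → true
  plan = team: team == team is true
  NOT internal user: no → true
  app build number ≥ 607: 959 ≥ 607 is true
  global kill-switch active: yes → true
  rollout bucket = 72: 76 == 72 is false
  user opted into beta: yes → true
  client ∈ {ios, web}: android is not in the set → false
  last request latency > 3444 ms: 1005 > 3444 is false
  app build number ≤ 347: 959 ≤ 347 is false
  internal user: no → false
Combine:
[1.1.1.2] false OR true = true
[1.1.1] false AND true = false
[1.1.2.1] true AND true AND true = true
[1.1.2] NOT true = false
[1.1] false OR false = false
[1] NOT false = true
[2.1] exactly-one(true, true) = false
[2.2] true OR false = true
[2.3.1.2.1] false OR false = false
[2.3.1.2] NOT false = true
[2.3.1] true AND true = true
[2.3] NOT true = false
[2] false OR true OR false = true
[3] false → false (antecedent false ⇒ implication holds) = true
[root] true AND true AND true = true
Overall: true → enabled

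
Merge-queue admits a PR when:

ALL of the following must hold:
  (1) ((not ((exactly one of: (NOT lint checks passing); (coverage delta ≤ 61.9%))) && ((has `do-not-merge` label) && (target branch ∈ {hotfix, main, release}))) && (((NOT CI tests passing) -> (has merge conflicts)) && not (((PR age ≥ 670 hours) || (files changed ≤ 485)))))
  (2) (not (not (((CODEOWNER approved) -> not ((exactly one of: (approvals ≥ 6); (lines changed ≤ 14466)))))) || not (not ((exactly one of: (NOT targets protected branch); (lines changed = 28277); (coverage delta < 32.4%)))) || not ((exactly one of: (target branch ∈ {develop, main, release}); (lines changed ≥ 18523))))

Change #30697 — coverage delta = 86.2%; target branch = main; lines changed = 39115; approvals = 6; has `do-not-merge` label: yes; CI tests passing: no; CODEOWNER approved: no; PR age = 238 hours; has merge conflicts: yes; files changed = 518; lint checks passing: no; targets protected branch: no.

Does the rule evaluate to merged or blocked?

Blocked

Atomic conditions:
  NOT lint checks passing: no → true
  coverage delta ≤ 61.9%: 86.2 ≤ 61.9 is false
  has `do-not-merge` label: yes → true
  target branch ∈ {hotfix, main, release}: main is in the set → true
  NOT CI tests passing: no → true
  has merge conflicts: yes → true
  PR age ≥ 670 hours: 238 ≥ 670 is false
  files changed ≤ 485: 518 ≤ 485 is false
  CODEOWNER approved: no → false
  approvals ≥ 6: 6 ≥ 6 is true
  lines changed ≤ 14466: 39115 ≤ 14466 is false
  NOT targets protected branch: no → true
  lines changed = 28277: 39115 == 28277 is false
  coverage delta < 32.4%: 86.2 < 32.4 is false
  target branch ∈ {develop, main, release}: main is in the set → true
  lines changed ≥ 18523: 39115 ≥ 18523 is true
Combine:
[1.1.1.1] exactly-one(true, false) = true
[1.1.1] NOT true = false
[1.1.2] true AND true = true
[1.1] false AND true = false
[1.2.1] true → true = true
[1.2.2.1] false OR false = false
[1.2.2] NOT false = true
[1.2] true AND true = true
[1] false AND true = false
[2.1.1.1.2.1] exactly-one(true, false) = true
[2.1.1.1.2] NOT true = false
[2.1.1.1] false → false (antecedent false ⇒ implication holds) = true
[2.1.1] NOT true = false
[2.1] NOT false = true
[2.2.1.1] exactly-one(true, false, false) = true
[2.2.1] NOT true = false
[2.2] NOT false = true
[2.3.1] exactly-one(true, true) = false
[2.3] NOT false = true
[2] true OR true OR true = true
[root] false AND true = false
Overall: false → blocked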